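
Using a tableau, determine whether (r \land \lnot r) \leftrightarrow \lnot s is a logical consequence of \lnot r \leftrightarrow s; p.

No

Initial set: {(\lnot r \leftrightarrow s); p; \lnot ((r \land \lnot r) \leftrightarrow \lnot s)}.
(\lnot r \leftrightarrow s): β-rule — branch into \lnot r, s  //  \lnot \lnot r, \lnot s.
  branch 1 (add \lnot r, s):
    \lnot ((r \land \lnot r) \leftrightarrow \lnot s): β-rule — branch into (r \land \lnot r), \lnot \lnot s  //  \lnot (r \land \lnot r), \lnot s.
      branch 1.1 (add (r \land \lnot r), \lnot \lnot s):
        (r \land \lnot r): α-rule — add r, \lnot r.
        × closes — contains both r and \lnot r.
      branch 1.2 (add \lnot (r \land \lnot r), \lnot s):
        × closes — contains both s and \lnot s.
  branch 2 (add \lnot \lnot r, \lnot s):
    \lnot ((r \land \lnot r) \leftrightarrow \lnot s): β-rule — branch into (r \land \lnot r), \lnot \lnot s  //  \lnot (r \land \lnot r), \lnot s.
      branch 2.1 (add (r \land \lnot r), \lnot \lnot s):
        × closes — contains both s and \lnot s.
      branch 2.2 (add \lnot (r \land \lnot r), \lnot s):
        \lnot (r \land \lnot r): β-rule — branch into \lnot r  //  \lnot \lnot r.
          branch 2.2.1 (add \lnot r):
            × closes — contains both r and \lnot r.
          branch 2.2.2 (add \lnot \lnot r):
            ○ open, literals {p=1, r=1, s=0}.
4 branches closed, 1 open.
An open branch gives a countermodel: p=1, r=1, s=0 (unmentioned atoms arbitrary); the premises hold there but the conclusion fails.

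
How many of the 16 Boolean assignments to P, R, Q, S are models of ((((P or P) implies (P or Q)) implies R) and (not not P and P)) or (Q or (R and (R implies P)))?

Initial set: {(((((P or P) implies (P or Q)) implies R) and (not not P and P)) or (Q or (R and (R implies P))))}.
(((((P or P) implies (P or Q)) implies R) and (not not P and P)) or (Q or (R and (R implies P)))): β-rule — branch into ((((P or P) implies (P or Q)) implies R) and (not not P and P))  //  (Q or (R and (R implies P))).
  branch 1 (add ((((P or P) implies (P or Q)) implies R) and (not not P and P))):
    ((((P or P) implies (P or Q)) implies R) and (not not P and P)): α-rule — add (((P or P) implies (P or Q)) implies R), (not not P and P).
    (not not P and P): α-rule — add not not P, P.
    not not P: drop double negation, giving P.
    (((P or P) implies (P or Q)) implies R): β-rule — branch into not ((P or P) implies (P or Q))  //  R.
      branch 1.1 (add not ((P or P) implies (P or Q))):
        not ((P or P) implies (P or Q)): α-rule — add (P or P), not (P or Q).
        not (P or Q): α-rule — add not P, not Q.
        × closes — contains both P and not P.
      branch 1.2 (add R):
        ○ open, literals {P=T, R=T}.
  branch 2 (add (Q or (R and (R implies P)))):
    (Q or (R and (R implies P))): β-rule — branch into Q  //  (R and (R implies P)).
      branch 2.1 (add Q):
        ○ open, literals {Q=T}.
      branch 2.2 (add (R and (R implies P))):
        (R and (R implies P)): α-rule — add R, (R implies P).
        (R implies P): β-rule — branch into not R  //  P.
          branch 2.2.1 (add not R):
            × closes — contains both R and not R.
          branch 2.2.2 (add P):
            ○ open, literals {P=T, R=T}.
2 branches closed, 3 open.
Each open branch fixes some atoms; the unmentioned ones are free. Counting distinct full assignments: branch {P=T, R=T} (Q, S) contributes 4 new; branch {Q=T} (P, R, S) contributes 6 new; branch {P=T, R=T} (Q, S) contributes 0 new. Total: 10.

10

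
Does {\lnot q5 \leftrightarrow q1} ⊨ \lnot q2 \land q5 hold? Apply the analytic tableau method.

Initial set: {(\lnot q5 \leftrightarrow q1); \lnot (\lnot q2 \land q5)}.
(\lnot q5 \leftrightarrow q1): β-rule — branch into \lnot q5, q1  //  \lnot \lnot q5, \lnot q1.
  branch 1 (add \lnot q5, q1):
    \lnot (\lnot q2 \land q5): β-rule — branch into \lnot \lnot q2  //  \lnot q5.
      branch 1.1 (add \lnot \lnot q2):
        ○ open, literals {q1=true, q2=true, q5=false}.
      branch 1.2 (add \lnot q5):
        ○ open, literals {q1=true, q5=false}.
  branch 2 (add \lnot \lnot q5, \lnot q1):
    \lnot (\lnot q2 \land q5): β-rule — branch into \lnot \lnot q2  //  \lnot q5.
      branch 2.1 (add \lnot \lnot q2):
        ○ open, literals {q1=false, q2=true, q5=true}.
      branch 2.2 (add \lnot q5):
        × closes — contains both q5 and \lnot q5.
1 branch closed, 3 open.
An open branch gives a countermodel: q1=true, q2=true, q5=false (unmentioned atoms arbitrary); the premises hold there but the conclusion fails.

No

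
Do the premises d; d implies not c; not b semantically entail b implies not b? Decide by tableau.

Yes

Initial set: {d; (d implies not c); not b; not (b implies not b)}.
not (b implies not b): α-rule — add b, not not b.
× closes — contains both b and not b.
All 1 branch closes.
Every branch closed, so the premises entail the conclusion.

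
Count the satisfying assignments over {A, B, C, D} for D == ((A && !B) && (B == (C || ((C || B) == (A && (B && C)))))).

Initial set: {(D == ((A && !B) && (B == (C || ((C || B) == (A && (B && C)))))))}.
(D == ((A && !B) && (B == (C || ((C || B) == (A && (B && C))))))): β-rule — branch into D, ((A && !B) && (B == (C || ((C || B) == (A && (B && C))))))  //  !D, !((A && !B) && (B == (C || ((C || B) == (A && (B && C)))))).
  branch 1 (add D, ((A && !B) && (B == (C || ((C || B) == (A && (B && C))))))):
    ((A && !B) && (B == (C || ((C || B) == (A && (B && C)))))): α-rule — add (A && !B), (B == (C || ((C || B) == (A && (B && C))))).
    (A && !B): α-rule — add A, !B.
    (B == (C || ((C || B) == (A && (B && C))))): β-rule — branch into B, (C || ((C || B) == (A && (B && C))))  //  !B, !(C || ((C || B) == (A && (B && C)))).
      branch 1.1 (add B, (C || ((C || B) == (A && (B && C))))):
        × closes — contains both B and !B.
      branch 1.2 (add !B, !(C || ((C || B) == (A && (B && C))))):
        !(C || ((C || B) == (A && (B && C)))): α-rule — add !C, !((C || B) == (A && (B && C))).
        !((C || B) == (A && (B && C))): β-rule — branch into (C || B), !(A && (B && C))  //  !(C || B), (A && (B && C)).
          branch 1.2.1 (add (C || B), !(A && (B && C))):
            (C || B): β-rule — branch into C  //  B.
              branch 1.2.1.1 (add C):
                × closes — contains both C and !C.
              branch 1.2.1.2 (add B):
                × closes — contains both B and !B.
          branch 1.2.2 (add !(C || B), (A && (B && C))):
            !(C || B): α-rule — add !C, !B.
            (A && (B && C)): α-rule — add A, (B && C).
            (B && C): α-rule — add B, C.
            × closes — contains both B and !B.
  branch 2 (add !D, !((A && !B) && (B == (C || ((C || B) == (A && (B && C))))))):
    !((A && !B) && (B == (C || ((C || B) == (A && (B && C)))))): β-rule — branch into !(A && !B)  //  !(B == (C || ((C || B) == (A && (B && C))))).
      branch 2.1 (add !(A && !B)):
        !(A && !B): β-rule — branch into !A  //  !!B.
          branch 2.1.1 (add !A):
            ○ open, literals {A=false, D=false}.
          branch 2.1.2 (add !!B):
            ○ open, literals {B=true, D=false}.
      branch 2.2 (add !(B == (C || ((C || B) == (A && (B && C)))))):
        !(B == (C || ((C || B) == (A && (B && C))))): β-rule — branch into B, !(C || ((C || B) == (A && (B && C))))  //  !B, (C || ((C || B) == (A && (B && C)))).
          branch 2.2.1 (add B, !(C || ((C || B) == (A && (B && C))))):
            !(C || ((C || B) == (A && (B && C)))): α-rule — add !C, !((C || B) == (A && (B && C))).
            !((C || B) == (A && (B && C))): β-rule — branch into (C || B), !(A && (B && C))  //  !(C || B), (A && (B && C)).
              branch 2.2.1.1 (add (C || B), !(A && (B && C))):
                (C || B): β-rule — branch into C  //  B.
                  branch 2.2.1.1.1 (add C):
                    × closes — contains both C and !C.
                  branch 2.2.1.1.2 (add B):
                    !(A && (B && C)): β-rule — branch into !A  //  !(B && C).
                      branch 2.2.1.1.2.1 (add !A):
                        ○ open, literals {A=false, B=true, C=false, D=false}.
                      branch 2.2.1.1.2.2 (add !(B && C)):
                        !(B && C): β-rule — branch into !B  //  !C.
                          branch 2.2.1.1.2.2.1 (add !B):
                            × closes — contains both B and !B.
                          branch 2.2.1.1.2.2.2 (add !C):
                            ○ open, literals {B=true, C=false, D=false}.
              branch 2.2.1.2 (add !(C || B), (A && (B && C))):
                !(C || B): α-rule — add !C, !B.
                × closes — contains both B and !B.
          branch 2.2.2 (add !B, (C || ((C || B) == (A && (B && C))))):
            (C || ((C || B) == (A && (B && C)))): β-rule — branch into C  //  ((C || B) == (A && (B && C))).
              branch 2.2.2.1 (add C):
                ○ open, literals {B=false, C=true, D=false}.
              branch 2.2.2.2 (add ((C || B) == (A && (B && C)))):
                ((C || B) == (A && (B && C))): β-rule — branch into (C || B), (A && (B && C))  //  !(C || B), !(A && (B && C)).
                  branch 2.2.2.2.1 (add (C || B), (A && (B && C))):
                    (A && (B && C)): α-rule — add A, (B && C).
                    (B && C): α-rule — add B, C.
                    × closes — contains both B and !B.
                  branch 2.2.2.2.2 (add !(C || B), !(A && (B && C))):
                    !(C || B): α-rule — add !C, !B.
                    !(A && (B && C)): β-rule — branch into !A  //  !(B && C).
                      branch 2.2.2.2.2.1 (add !A):
                        ○ open, literals {A=false, B=false, C=false, D=false}.
                      branch 2.2.2.2.2.2 (add !(B && C)):
                        !(B && C): β-rule — branch into !B  //  !C.
                          branch 2.2.2.2.2.2.1 (add !B):
                            ○ open, literals {B=false, C=false, D=false}.
                          branch 2.2.2.2.2.2.2 (add !C):
                            ○ open, literals {B=false, C=false, D=false}.
8 branches closed, 8 open.
Each open branch fixes some atoms; the unmentioned ones are free. Counting distinct full assignments: branch {A=false, D=false} (B, C) contributes 4 new; branch {B=true, D=false} (A, C) contributes 2 new; branch {A=false, B=true, C=false, D=false} (none free) contributes 0 new; branch {B=true, C=false, D=false} (A) contributes 0 new; branch {B=false, C=true, D=false} (A) contributes 1 new; branch {A=false, B=false, C=false, D=false} (none free) contributes 0 new; branch {B=false, C=false, D=false} (A) contributes 1 new; branch {B=false, C=false, D=false} (A) contributes 0 new. Total: 8.

8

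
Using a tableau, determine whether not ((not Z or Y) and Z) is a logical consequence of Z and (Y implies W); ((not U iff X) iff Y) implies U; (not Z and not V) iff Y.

Initial set: {T (Z and (Y implies W)); T (((not U iff X) iff Y) implies U); T ((not Z and not V) iff Y); F not ((not Z or Y) and Z)}.
T (Z and (Y implies W)): α-rule — add T Z, T (Y implies W).
F not ((not Z or Y) and Z): α-rule — add T (not Z or Y), T Z.
T (((not U iff X) iff Y) implies U): β-rule — branch into F ((not U iff X) iff Y)  //  T U.
  branch 1 (add F ((not U iff X) iff Y)):
    T ((not Z and not V) iff Y): β-rule — branch into T (not Z and not V), T Y  //  F (not Z and not V), F Y.
      branch 1.1 (add T (not Z and not V), T Y):
        T (not Z and not V): α-rule — add T not Z, T not V.
        × closes — contains both Z and not Z.
      branch 1.2 (add F (not Z and not V), F Y):
        T (Y implies W): β-rule — branch into F Y  //  T W.
          branch 1.2.1 (add F Y):
            T (not Z or Y): β-rule — branch into T not Z  //  T Y.
              branch 1.2.1.1 (add T not Z):
                × closes — contains both Z and not Z.
              branch 1.2.1.2 (add T Y):
                × closes — contains both Y and not Y.
          branch 1.2.2 (add T W):
            T (not Z or Y): β-rule — branch into T not Z  //  T Y.
              branch 1.2.2.1 (add T not Z):
                × closes — contains both Z and not Z.
              branch 1.2.2.2 (add T Y):
                × closes — contains both Y and not Y.
  branch 2 (add T U):
    T ((not Z and not V) iff Y): β-rule — branch into T (not Z and not V), T Y  //  F (not Z and not V), F Y.
      branch 2.1 (add T (not Z and not V), T Y):
        T (not Z and not V): α-rule — add T not Z, T not V.
        × closes — contains both Z and not Z.
      branch 2.2 (add F (not Z and not V), F Y):
        T (Y implies W): β-rule — branch into F Y  //  T W.
          branch 2.2.1 (add F Y):
            T (not Z or Y): β-rule — branch into T not Z  //  T Y.
              branch 2.2.1.1 (add T not Z):
                × closes — contains both Z and not Z.
              branch 2.2.1.2 (add T Y):
                × closes — contains both Y and not Y.
          branch 2.2.2 (add T W):
            T (not Z or Y): β-rule — branch into T not Z  //  T Y.
              branch 2.2.2.1 (add T not Z):
                × closes — contains both Z and not Z.
              branch 2.2.2.2 (add T Y):
                × closes — contains both Y and not Y.
All 10 branches close.
Every branch closed, so the premises entail the conclusion.

Yes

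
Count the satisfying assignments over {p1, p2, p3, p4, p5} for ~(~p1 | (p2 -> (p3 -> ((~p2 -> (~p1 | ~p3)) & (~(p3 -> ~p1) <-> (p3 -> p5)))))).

Initial set: {~(~p1 | (p2 -> (p3 -> ((~p2 -> (~p1 | ~p3)) & (~(p3 -> ~p1) <-> (p3 -> p5))))))}.
~(~p1 | (p2 -> (p3 -> ((~p2 -> (~p1 | ~p3)) & (~(p3 -> ~p1) <-> (p3 -> p5)))))): α-rule — add ~~p1, ~(p2 -> (p3 -> ((~p2 -> (~p1 | ~p3)) & (~(p3 -> ~p1) <-> (p3 -> p5))))).
~(p2 -> (p3 -> ((~p2 -> (~p1 | ~p3)) & (~(p3 -> ~p1) <-> (p3 -> p5))))): α-rule — add p2, ~(p3 -> ((~p2 -> (~p1 | ~p3)) & (~(p3 -> ~p1) <-> (p3 -> p5)))).
~(p3 -> ((~p2 -> (~p1 | ~p3)) & (~(p3 -> ~p1) <-> (p3 -> p5)))): α-rule — add p3, ~((~p2 -> (~p1 | ~p3)) & (~(p3 -> ~p1) <-> (p3 -> p5))).
~((~p2 -> (~p1 | ~p3)) & (~(p3 -> ~p1) <-> (p3 -> p5))): β-rule — branch into ~(~p2 -> (~p1 | ~p3))  //  ~(~(p3 -> ~p1) <-> (p3 -> p5)).
  branch 1 (add ~(~p2 -> (~p1 | ~p3))):
    ~(~p2 -> (~p1 | ~p3)): α-rule — add ~p2, ~(~p1 | ~p3).
    × closes — contains both p2 and ~p2.
  branch 2 (add ~(~(p3 -> ~p1) <-> (p3 -> p5))):
    ~(~(p3 -> ~p1) <-> (p3 -> p5)): β-rule — branch into ~(p3 -> ~p1), ~(p3 -> p5)  //  ~~(p3 -> ~p1), (p3 -> p5).
      branch 2.1 (add ~(p3 -> ~p1), ~(p3 -> p5)):
        ~(p3 -> ~p1): α-rule — add p3, ~~p1.
        ~(p3 -> p5): α-rule — add p3, ~p5.
        ○ open, literals {p1=T, p2=T, p3=T, p5=F}.
      branch 2.2 (add ~~(p3 -> ~p1), (p3 -> p5)):
        ~~(p3 -> ~p1): β-rule — branch into ~p3  //  ~p1.
          branch 2.2.1 (add ~p3):
            × closes — contains both p3 and ~p3.
          branch 2.2.2 (add ~p1):
            × closes — contains both p1 and ~p1.
3 branches closed, 1 open.
Each open branch fixes some atoms; the unmentioned ones are free. Counting distinct full assignments: branch {p1=T, p2=T, p3=T, p5=F} (p4) contributes 2 new. Total: 2.

2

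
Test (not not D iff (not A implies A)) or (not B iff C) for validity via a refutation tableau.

Not valid

Assume the negation and expand:
Initial set: {F ((not not D iff (not A implies A)) or (not B iff C))}.
F ((not not D iff (not A implies A)) or (not B iff C)): α-rule — add F (not not D iff (not A implies A)), F (not B iff C).
F (not not D iff (not A implies A)): β-rule — branch into T not not D, F (not A implies A)  //  F not not D, T (not A implies A).
  branch 1 (add T not not D, F (not A implies A)):
    T not not D: drop double negation, giving T D.
    F (not A implies A): α-rule — add T not A, F A.
    F (not B iff C): β-rule — branch into T not B, F C  //  F not B, T C.
      branch 1.1 (add T not B, F C):
        ○ open, literals {A=F, B=F, C=F, D=T}.
      branch 1.2 (add F not B, T C):
        ○ open, literals {A=F, B=T, C=T, D=T}.
  branch 2 (add F not not D, T (not A implies A)):
    F not not D: drop double negation, giving F D.
    F (not B iff C): β-rule — branch into T not B, F C  //  F not B, T C.
      branch 2.1 (add T not B, F C):
        T (not A implies A): β-rule — branch into F not A  //  T A.
          branch 2.1.1 (add F not A):
            ○ open, literals {A=T, B=F, C=F, D=F}.
          branch 2.1.2 (add T A):
            ○ open, literals {A=T, B=F, C=F, D=F}.
      branch 2.2 (add F not B, T C):
        T (not A implies A): β-rule — branch into F not A  //  T A.
          branch 2.2.1 (add F not A):
            ○ open, literals {A=T, B=T, C=T, D=F}.
          branch 2.2.2 (add T A):
            ○ open, literals {A=T, B=T, C=T, D=F}.
0 branches closed, 6 open.
An open branch gives a countermodel: A=F, B=F, C=F, D=T (unmentioned atoms arbitrary); under it the original formula is false.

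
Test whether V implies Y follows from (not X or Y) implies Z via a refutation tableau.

No

Initial set: {T ((not X or Y) implies Z); F (V implies Y)}.
F (V implies Y): α-rule — add T V, F Y.
T ((not X or Y) implies Z): β-rule — branch into F (not X or Y)  //  T Z.
  branch 1 (add F (not X or Y)):
    F (not X or Y): α-rule — add F not X, F Y.
    ○ open, literals {V=T, X=T, Y=F}.
  branch 2 (add T Z):
    ○ open, literals {V=T, Y=F, Z=T}.
0 branches closed, 2 open.
An open branch gives a countermodel: V=T, X=T, Y=F (unmentioned atoms arbitrary); the premises hold there but the conclusion fails.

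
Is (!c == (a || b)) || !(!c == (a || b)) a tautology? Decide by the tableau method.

Assume the negation and expand:
Initial set: {!((!c == (a || b)) || !(!c == (a || b)))}.
!((!c == (a || b)) || !(!c == (a || b))): α-rule — add !(!c == (a || b)), !!(!c == (a || b)).
!(!c == (a || b)): β-rule — branch into !c, !(a || b)  //  !!c, (a || b).
  branch 1 (add !c, !(a || b)):
    !(a || b): α-rule — add !a, !b.
    !!(!c == (a || b)): β-rule — branch into !c, (a || b)  //  !!c, !(a || b).
      branch 1.1 (add !c, (a || b)):
        (a || b): β-rule — branch into a  //  b.
          branch 1.1.1 (add a):
            × closes — contains both a and !a.
          branch 1.1.2 (add b):
            × closes — contains both b and !b.
      branch 1.2 (add !!c, !(a || b)):
        × closes — contains both c and !c.
  branch 2 (add !!c, (a || b)):
    !!(!c == (a || b)): β-rule — branch into !c, (a || b)  //  !!c, !(a || b).
      branch 2.1 (add !c, (a || b)):
        × closes — contains both c and !c.
      branch 2.2 (add !!c, !(a || b)):
        !(a || b): α-rule — add !a, !b.
        (a || b): β-rule — branch into a  //  b.
          branch 2.2.1 (add a):
            × closes — contains both a and !a.
          branch 2.2.2 (add b):
            × closes — contains both b and !b.
All 6 branches close.
Every branch closed, so the negation is unsatisfiable and the formula is valid.

Valid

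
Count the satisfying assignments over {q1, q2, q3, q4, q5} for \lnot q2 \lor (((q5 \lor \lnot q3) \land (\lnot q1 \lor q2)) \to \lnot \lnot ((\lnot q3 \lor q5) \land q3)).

Initial set: {(\lnot q2 \lor (((q5 \lor \lnot q3) \land (\lnot q1 \lor q2)) \to \lnot \lnot ((\lnot q3 \lor q5) \land q3)))}.
(\lnot q2 \lor (((q5 \lor \lnot q3) \land (\lnot q1 \lor q2)) \to \lnot \lnot ((\lnot q3 \lor q5) \land q3))): β-rule — branch into \lnot q2  //  (((q5 \lor \lnot q3) \land (\lnot q1 \lor q2)) \to \lnot \lnot ((\lnot q3 \lor q5) \land q3)).
  branch 1 (add \lnot q2):
    ○ open, literals {q2=F}.
  branch 2 (add (((q5 \lor \lnot q3) \land (\lnot q1 \lor q2)) \to \lnot \lnot ((\lnot q3 \lor q5) \land q3))):
    (((q5 \lor \lnot q3) \land (\lnot q1 \lor q2)) \to \lnot \lnot ((\lnot q3 \lor q5) \land q3)): β-rule — branch into \lnot ((q5 \lor \lnot q3) \land (\lnot q1 \lor q2))  //  \lnot \lnot ((\lnot q3 \lor q5) \land q3).
      branch 2.1 (add \lnot ((q5 \lor \lnot q3) \land (\lnot q1 \lor q2))):
        \lnot ((q5 \lor \lnot q3) \land (\lnot q1 \lor q2)): β-rule — branch into \lnot (q5 \lor \lnot q3)  //  \lnot (\lnot q1 \lor q2).
          branch 2.1.1 (add \lnot (q5 \lor \lnot q3)):
            \lnot (q5 \lor \lnot q3): α-rule — add \lnot q5, \lnot \lnot q3.
            ○ open, literals {q3=T, q5=F}.
          branch 2.1.2 (add \lnot (\lnot q1 \lor q2)):
            \lnot (\lnot q1 \lor q2): α-rule — add \lnot \lnot q1, \lnot q2.
            ○ open, literals {q1=T, q2=F}.
      branch 2.2 (add \lnot \lnot ((\lnot q3 \lor q5) \land q3)):
        \lnot \lnot ((\lnot q3 \lor q5) \land q3): drop double negation, giving ((\lnot q3 \lor q5) \land q3).
        ((\lnot q3 \lor q5) \land q3): α-rule — add (\lnot q3 \lor q5), q3.
        (\lnot q3 \lor q5): β-rule — branch into \lnot q3  //  q5.
          branch 2.2.1 (add \lnot q3):
            × closes — contains both q3 and \lnot q3.
          branch 2.2.2 (add q5):
            ○ open, literals {q3=T, q5=T}.
1 branch closed, 4 open.
Each open branch fixes some atoms; the unmentioned ones are free. Counting distinct full assignments: branch {q2=F} (q1, q3, q4, q5) contributes 16 new; branch {q3=T, q5=F} (q1, q2, q4) contributes 4 new; branch {q1=T, q2=F} (q3, q4, q5) contributes 0 new; branch {q3=T, q5=T} (q1, q2, q4) contributes 4 new. Total: 24.

24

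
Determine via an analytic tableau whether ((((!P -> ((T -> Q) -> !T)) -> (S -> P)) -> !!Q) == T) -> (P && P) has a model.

Initial set: {T (((((!P -> ((T -> Q) -> !T)) -> (S -> P)) -> !!Q) == T) -> (P && P))}.
T (((((!P -> ((T -> Q) -> !T)) -> (S -> P)) -> !!Q) == T) -> (P && P)): β-rule — branch into F ((((!P -> ((T -> Q) -> !T)) -> (S -> P)) -> !!Q) == T)  //  T (P && P).
  branch 1 (add F ((((!P -> ((T -> Q) -> !T)) -> (S -> P)) -> !!Q) == T)):
    F ((((!P -> ((T -> Q) -> !T)) -> (S -> P)) -> !!Q) == T): β-rule — branch into T (((!P -> ((T -> Q) -> !T)) -> (S -> P)) -> !!Q), F T  //  F (((!P -> ((T -> Q) -> !T)) -> (S -> P)) -> !!Q), T T.
      branch 1.1 (add T (((!P -> ((T -> Q) -> !T)) -> (S -> P)) -> !!Q), F T):
        T (((!P -> ((T -> Q) -> !T)) -> (S -> P)) -> !!Q): β-rule — branch into F ((!P -> ((T -> Q) -> !T)) -> (S -> P))  //  T !!Q.
          branch 1.1.1 (add F ((!P -> ((T -> Q) -> !T)) -> (S -> P))):
            F ((!P -> ((T -> Q) -> !T)) -> (S -> P)): α-rule — add T (!P -> ((T -> Q) -> !T)), F (S -> P).
            F (S -> P): α-rule — add T S, F P.
            T (!P -> ((T -> Q) -> !T)): β-rule — branch into F !P  //  T ((T -> Q) -> !T).
              branch 1.1.1.1 (add F !P):
                × closes — contains both P and !P.
              branch 1.1.1.2 (add T ((T -> Q) -> !T)):
                T ((T -> Q) -> !T): β-rule — branch into F (T -> Q)  //  T !T.
                  branch 1.1.1.2.1 (add F (T -> Q)):
                    F (T -> Q): α-rule — add T T, F Q.
                    × closes — contains both T and !T.
                  branch 1.1.1.2.2 (add T !T):
                    ○ open, literals {P=0, S=1, T=0}.
          branch 1.1.2 (add T !!Q):
            T !!Q: drop double negation, giving T Q.
            ○ open, literals {Q=1, T=0}.
      branch 1.2 (add F (((!P -> ((T -> Q) -> !T)) -> (S -> P)) -> !!Q), T T):
        F (((!P -> ((T -> Q) -> !T)) -> (S -> P)) -> !!Q): α-rule — add T ((!P -> ((T -> Q) -> !T)) -> (S -> P)), F !!Q.
        F !!Q: drop double negation, giving F Q.
        T ((!P -> ((T -> Q) -> !T)) -> (S -> P)): β-rule — branch into F (!P -> ((T -> Q) -> !T))  //  T (S -> P).
          branch 1.2.1 (add F (!P -> ((T -> Q) -> !T))):
            F (!P -> ((T -> Q) -> !T)): α-rule — add T !P, F ((T -> Q) -> !T).
            F ((T -> Q) -> !T): α-rule — add T (T -> Q), F !T.
            T (T -> Q): β-rule — branch into F T  //  T Q.
              branch 1.2.1.1 (add F T):
                × closes — contains both T and !T.
              branch 1.2.1.2 (add T Q):
                × closes — contains both Q and !Q.
          branch 1.2.2 (add T (S -> P)):
            T (S -> P): β-rule — branch into F S  //  T P.
              branch 1.2.2.1 (add F S):
                ○ open, literals {Q=0, S=0, T=1}.
              branch 1.2.2.2 (add T P):
                ○ open, literals {P=1, Q=0, T=1}.
  branch 2 (add T (P && P)):
    T (P && P): α-rule — add T P, T P.
    ○ open, literals {P=1}.
4 branches closed, 5 open.
An open branch gives a satisfying assignment: P=0, S=1, T=0.

Satisfiable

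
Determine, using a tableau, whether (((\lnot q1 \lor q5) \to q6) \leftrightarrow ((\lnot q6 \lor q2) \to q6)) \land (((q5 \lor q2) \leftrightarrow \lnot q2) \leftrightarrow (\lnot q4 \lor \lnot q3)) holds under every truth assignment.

Not valid

Assume the negation and expand:
Initial set: {\lnot ((((\lnot q1 \lor q5) \to q6) \leftrightarrow ((\lnot q6 \lor q2) \to q6)) \land (((q5 \lor q2) \leftrightarrow \lnot q2) \leftrightarrow (\lnot q4 \lor \lnot q3)))}.
\lnot ((((\lnot q1 \lor q5) \to q6) \leftrightarrow ((\lnot q6 \lor q2) \to q6)) \land (((q5 \lor q2) \leftrightarrow \lnot q2) \leftrightarrow (\lnot q4 \lor \lnot q3))): β-rule — branch into \lnot (((\lnot q1 \lor q5) \to q6) \leftrightarrow ((\lnot q6 \lor q2) \to q6))  //  \lnot (((q5 \lor q2) \leftrightarrow \lnot q2) \leftrightarrow (\lnot q4 \lor \lnot q3)).
  branch 1 (add \lnot (((\lnot q1 \lor q5) \to q6) \leftrightarrow ((\lnot q6 \lor q2) \to q6))):
    \lnot (((\lnot q1 \lor q5) \to q6) \leftrightarrow ((\lnot q6 \lor q2) \to q6)): β-rule — branch into ((\lnot q1 \lor q5) \to q6), \lnot ((\lnot q6 \lor q2) \to q6)  //  \lnot ((\lnot q1 \lor q5) \to q6), ((\lnot q6 \lor q2) \to q6).
      branch 1.1 (add ((\lnot q1 \lor q5) \to q6), \lnot ((\lnot q6 \lor q2) \to q6)):
        \lnot ((\lnot q6 \lor q2) \to q6): α-rule — add (\lnot q6 \lor q2), \lnot q6.
        ((\lnot q1 \lor q5) \to q6): β-rule — branch into \lnot (\lnot q1 \lor q5)  //  q6.
          branch 1.1.1 (add \lnot (\lnot q1 \lor q5)):
            \lnot (\lnot q1 \lor q5): α-rule — add \lnot \lnot q1, \lnot q5.
            (\lnot q6 \lor q2): β-rule — branch into \lnot q6  //  q2.
              branch 1.1.1.1 (add \lnot q6):
                ○ open, literals {q1=1, q5=0, q6=0}.
              branch 1.1.1.2 (add q2):
                ○ open, literals {q1=1, q2=1, q5=0, q6=0}.
          branch 1.1.2 (add q6):
            × closes — contains both q6 and \lnot q6.
      branch 1.2 (add \lnot ((\lnot q1 \lor q5) \to q6), ((\lnot q6 \lor q2) \to q6)):
        \lnot ((\lnot q1 \lor q5) \to q6): α-rule — add (\lnot q1 \lor q5), \lnot q6.
        ((\lnot q6 \lor q2) \to q6): β-rule — branch into \lnot (\lnot q6 \lor q2)  //  q6.
          branch 1.2.1 (add \lnot (\lnot q6 \lor q2)):
            \lnot (\lnot q6 \lor q2): α-rule — add \lnot \lnot q6, \lnot q2.
            × closes — contains both q6 and \lnot q6.
          branch 1.2.2 (add q6):
            × closes — contains both q6 and \lnot q6.
  branch 2 (add \lnot (((q5 \lor q2) \leftrightarrow \lnot q2) \leftrightarrow (\lnot q4 \lor \lnot q3))):
    \lnot (((q5 \lor q2) \leftrightarrow \lnot q2) \leftrightarrow (\lnot q4 \lor \lnot q3)): β-rule — branch into ((q5 \lor q2) \leftrightarrow \lnot q2), \lnot (\lnot q4 \lor \lnot q3)  //  \lnot ((q5 \lor q2) \leftrightarrow \lnot q2), (\lnot q4 \lor \lnot q3).
      branch 2.1 (add ((q5 \lor q2) \leftrightarrow \lnot q2), \lnot (\lnot q4 \lor \lnot q3)):
        \lnot (\lnot q4 \lor \lnot q3): α-rule — add \lnot \lnot q4, \lnot \lnot q3.
        ((q5 \lor q2) \leftrightarrow \lnot q2): β-rule — branch into (q5 \lor q2), \lnot q2  //  \lnot (q5 \lor q2), \lnot \lnot q2.
          branch 2.1.1 (add (q5 \lor q2), \lnot q2):
            (q5 \lor q2): β-rule — branch into q5  //  q2.
              branch 2.1.1.1 (add q5):
                ○ open, literals {q2=0, q3=1, q4=1, q5=1}.
              branch 2.1.1.2 (add q2):
                × closes — contains both q2 and \lnot q2.
          branch 2.1.2 (add \lnot (q5 \lor q2), \lnot \lnot q2):
            \lnot (q5 \lor q2): α-rule — add \lnot q5, \lnot q2.
            × closes — contains both q2 and \lnot q2.
      branch 2.2 (add \lnot ((q5 \lor q2) \leftrightarrow \lnot q2), (\lnot q4 \lor \lnot q3)):
        \lnot ((q5 \lor q2) \leftrightarrow \lnot q2): β-rule — branch into (q5 \lor q2), \lnot \lnot q2  //  \lnot (q5 \lor q2), \lnot q2.
          branch 2.2.1 (add (q5 \lor q2), \lnot \lnot q2):
            (\lnot q4 \lor \lnot q3): β-rule — branch into \lnot q4  //  \lnot q3.
              branch 2.2.1.1 (add \lnot q4):
                (q5 \lor q2): β-rule — branch into q5  //  q2.
                  branch 2.2.1.1.1 (add q5):
                    ○ open, literals {q2=1, q4=0, q5=1}.
                  branch 2.2.1.1.2 (add q2):
                    ○ open, literals {q2=1, q4=0}.
              branch 2.2.1.2 (add \lnot q3):
                (q5 \lor q2): β-rule — branch into q5  //  q2.
                  branch 2.2.1.2.1 (add q5):
                    ○ open, literals {q2=1, q3=0, q5=1}.
                  branch 2.2.1.2.2 (add q2):
                    ○ open, literals {q2=1, q3=0}.
          branch 2.2.2 (add \lnot (q5 \lor q2), \lnot q2):
            \lnot (q5 \lor q2): α-rule — add \lnot q5, \lnot q2.
            (\lnot q4 \lor \lnot q3): β-rule — branch into \lnot q4  //  \lnot q3.
              branch 2.2.2.1 (add \lnot q4):
                ○ open, literals {q2=0, q4=0, q5=0}.
              branch 2.2.2.2 (add \lnot q3):
                ○ open, literals {q2=0, q3=0, q5=0}.
5 branches closed, 9 open.
An open branch gives a countermodel: q1=1, q5=0, q6=0 (unmentioned atoms arbitrary); under it the original formula is false.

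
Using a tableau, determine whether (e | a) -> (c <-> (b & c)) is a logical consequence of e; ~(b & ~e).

Initial set: {T e; T ~(b & ~e); F ((e | a) -> (c <-> (b & c)))}.
F ((e | a) -> (c <-> (b & c))): α-rule — add T (e | a), F (c <-> (b & c)).
T ~(b & ~e): β-rule — branch into F b  //  F ~e.
  branch 1 (add F b):
    T (e | a): β-rule — branch into T e  //  T a.
      branch 1.1 (add T e):
        F (c <-> (b & c)): β-rule — branch into T c, F (b & c)  //  F c, T (b & c).
          branch 1.1.1 (add T c, F (b & c)):
            F (b & c): β-rule — branch into F b  //  F c.
              branch 1.1.1.1 (add F b):
                ○ open, literals {b=F, c=T, e=T}.
              branch 1.1.1.2 (add F c):
                × closes — contains both c and ~c.
          branch 1.1.2 (add F c, T (b & c)):
            T (b & c): α-rule — add T b, T c.
            × closes — contains both b and ~b.
      branch 1.2 (add T a):
        F (c <-> (b & c)): β-rule — branch into T c, F (b & c)  //  F c, T (b & c).
          branch 1.2.1 (add T c, F (b & c)):
            F (b & c): β-rule — branch into F b  //  F c.
              branch 1.2.1.1 (add F b):
                ○ open, literals {a=T, b=F, c=T, e=T}.
              branch 1.2.1.2 (add F c):
                × closes — contains both c and ~c.
          branch 1.2.2 (add F c, T (b & c)):
            T (b & c): α-rule — add T b, T c.
            × closes — contains both b and ~b.
  branch 2 (add F ~e):
    T (e | a): β-rule — branch into T e  //  T a.
      branch 2.1 (add T e):
        F (c <-> (b & c)): β-rule — branch into T c, F (b & c)  //  F c, T (b & c).
          branch 2.1.1 (add T c, F (b & c)):
            F (b & c): β-rule — branch into F b  //  F c.
              branch 2.1.1.1 (add F b):
                ○ open, literals {b=F, c=T, e=T}.
              branch 2.1.1.2 (add F c):
                × closes — contains both c and ~c.
          branch 2.1.2 (add F c, T (b & c)):
            T (b & c): α-rule — add T b, T c.
            × closes — contains both c and ~c.
      branch 2.2 (add T a):
        F (c <-> (b & c)): β-rule — branch into T c, F (b & c)  //  F c, T (b & c).
          branch 2.2.1 (add T c, F (b & c)):
            F (b & c): β-rule — branch into F b  //  F c.
              branch 2.2.1.1 (add F b):
                ○ open, literals {a=T, b=F, c=T, e=T}.
              branch 2.2.1.2 (add F c):
                × closes — contains both c and ~c.
          branch 2.2.2 (add F c, T (b & c)):
            T (b & c): α-rule — add T b, T c.
            × closes — contains both c and ~c.
8 branches closed, 4 open.
An open branch gives a countermodel: b=F, c=T, e=T (unmentioned atoms arbitrary); the premises hold there but the conclusion fails.

No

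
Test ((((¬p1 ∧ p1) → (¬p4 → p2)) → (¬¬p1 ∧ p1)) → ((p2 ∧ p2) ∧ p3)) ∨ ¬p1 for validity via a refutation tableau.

Assume the negation and expand:
Initial set: {¬(((((¬p1 ∧ p1) → (¬p4 → p2)) → (¬¬p1 ∧ p1)) → ((p2 ∧ p2) ∧ p3)) ∨ ¬p1)}.
¬(((((¬p1 ∧ p1) → (¬p4 → p2)) → (¬¬p1 ∧ p1)) → ((p2 ∧ p2) ∧ p3)) ∨ ¬p1): α-rule — add ¬((((¬p1 ∧ p1) → (¬p4 → p2)) → (¬¬p1 ∧ p1)) → ((p2 ∧ p2) ∧ p3)), ¬¬p1.
¬((((¬p1 ∧ p1) → (¬p4 → p2)) → (¬¬p1 ∧ p1)) → ((p2 ∧ p2) ∧ p3)): α-rule — add (((¬p1 ∧ p1) → (¬p4 → p2)) → (¬¬p1 ∧ p1)), ¬((p2 ∧ p2) ∧ p3).
(((¬p1 ∧ p1) → (¬p4 → p2)) → (¬¬p1 ∧ p1)): β-rule — branch into ¬((¬p1 ∧ p1) → (¬p4 → p2))  //  (¬¬p1 ∧ p1).
  branch 1 (add ¬((¬p1 ∧ p1) → (¬p4 → p2))):
    ¬((¬p1 ∧ p1) → (¬p4 → p2)): α-rule — add (¬p1 ∧ p1), ¬(¬p4 → p2).
    (¬p1 ∧ p1): α-rule — add ¬p1, p1.
    × closes — contains both p1 and ¬p1.
  branch 2 (add (¬¬p1 ∧ p1)):
    (¬¬p1 ∧ p1): α-rule — add ¬¬p1, p1.
    ¬¬p1: drop double negation, giving p1.
    ¬((p2 ∧ p2) ∧ p3): β-rule — branch into ¬(p2 ∧ p2)  //  ¬p3.
      branch 2.1 (add ¬(p2 ∧ p2)):
        ¬(p2 ∧ p2): β-rule — branch into ¬p2  //  ¬p2.
          branch 2.1.1 (add ¬p2):
            ○ open, literals {p1=1, p2=0}.
          branch 2.1.2 (add ¬p2):
            ○ open, literals {p1=1, p2=0}.
      branch 2.2 (add ¬p3):
        ○ open, literals {p1=1, p3=0}.
1 branch closed, 3 open.
An open branch gives a countermodel: p1=1, p2=0 (unmentioned atoms arbitrary); under it the original formula is false.

Not valid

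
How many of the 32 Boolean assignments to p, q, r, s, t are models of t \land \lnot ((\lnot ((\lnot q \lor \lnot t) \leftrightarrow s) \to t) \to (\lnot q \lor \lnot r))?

4

Initial set: {(t \land \lnot ((\lnot ((\lnot q \lor \lnot t) \leftrightarrow s) \to t) \to (\lnot q \lor \lnot r)))}.
(t \land \lnot ((\lnot ((\lnot q \lor \lnot t) \leftrightarrow s) \to t) \to (\lnot q \lor \lnot r))): α-rule — add t, \lnot ((\lnot ((\lnot q \lor \lnot t) \leftrightarrow s) \to t) \to (\lnot q \lor \lnot r)).
\lnot ((\lnot ((\lnot q \lor \lnot t) \leftrightarrow s) \to t) \to (\lnot q \lor \lnot r)): α-rule — add (\lnot ((\lnot q \lor \lnot t) \leftrightarrow s) \to t), \lnot (\lnot q \lor \lnot r).
\lnot (\lnot q \lor \lnot r): α-rule — add \lnot \lnot q, \lnot \lnot r.
(\lnot ((\lnot q \lor \lnot t) \leftrightarrow s) \to t): β-rule — branch into \lnot \lnot ((\lnot q \lor \lnot t) \leftrightarrow s)  //  t.
  branch 1 (add \lnot \lnot ((\lnot q \lor \lnot t) \leftrightarrow s)):
    \lnot \lnot ((\lnot q \lor \lnot t) \leftrightarrow s): β-rule — branch into (\lnot q \lor \lnot t), s  //  \lnot (\lnot q \lor \lnot t), \lnot s.
      branch 1.1 (add (\lnot q \lor \lnot t), s):
        (\lnot q \lor \lnot t): β-rule — branch into \lnot q  //  \lnot t.
          branch 1.1.1 (add \lnot q):
            × closes — contains both q and \lnot q.
          branch 1.1.2 (add \lnot t):
            × closes — contains both t and \lnot t.
      branch 1.2 (add \lnot (\lnot q \lor \lnot t), \lnot s):
        \lnot (\lnot q \lor \lnot t): α-rule — add \lnot \lnot q, \lnot \lnot t.
        ○ open, literals {q=true, r=true, s=false, t=true}.
  branch 2 (add t):
    ○ open, literals {q=true, r=true, t=true}.
2 branches closed, 2 open.
Each open branch fixes some atoms; the unmentioned ones are free. Counting distinct full assignments: branch {q=true, r=true, s=false, t=true} (p) contributes 2 new; branch {q=true, r=true, t=true} (p, s) contributes 2 new. Total: 4.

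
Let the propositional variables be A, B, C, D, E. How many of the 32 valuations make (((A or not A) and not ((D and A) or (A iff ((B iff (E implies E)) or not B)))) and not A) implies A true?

16

Initial set: {((((A or not A) and not ((D and A) or (A iff ((B iff (E implies E)) or not B)))) and not A) implies A)}.
((((A or not A) and not ((D and A) or (A iff ((B iff (E implies E)) or not B)))) and not A) implies A): β-rule — branch into not (((A or not A) and not ((D and A) or (A iff ((B iff (E implies E)) or not B)))) and not A)  //  A.
  branch 1 (add not (((A or not A) and not ((D and A) or (A iff ((B iff (E implies E)) or not B)))) and not A)):
    not (((A or not A) and not ((D and A) or (A iff ((B iff (E implies E)) or not B)))) and not A): β-rule — branch into not ((A or not A) and not ((D and A) or (A iff ((B iff (E implies E)) or not B))))  //  not not A.
      branch 1.1 (add not ((A or not A) and not ((D and A) or (A iff ((B iff (E implies E)) or not B))))):
        not ((A or not A) and not ((D and A) or (A iff ((B iff (E implies E)) or not B)))): β-rule — branch into not (A or not A)  //  not not ((D and A) or (A iff ((B iff (E implies E)) or not B))).
          branch 1.1.1 (add not (A or not A)):
            not (A or not A): α-rule — add not A, not not A.
            × closes — contains both A and not A.
          branch 1.1.2 (add not not ((D and A) or (A iff ((B iff (E implies E)) or not B)))):
            not not ((D and A) or (A iff ((B iff (E implies E)) or not B))): β-rule — branch into (D and A)  //  (A iff ((B iff (E implies E)) or not B)).
              branch 1.1.2.1 (add (D and A)):
                (D and A): α-rule — add D, A.
                ○ open, literals {A=T, D=T}.
              branch 1.1.2.2 (add (A iff ((B iff (E implies E)) or not B))):
                (A iff ((B iff (E implies E)) or not B)): β-rule — branch into A, ((B iff (E implies E)) or not B)  //  not A, not ((B iff (E implies E)) or not B).
                  branch 1.1.2.2.1 (add A, ((B iff (E implies E)) or not B)):
                    ((B iff (E implies E)) or not B): β-rule — branch into (B iff (E implies E))  //  not B.
                      branch 1.1.2.2.1.1 (add (B iff (E implies E))):
                        (B iff (E implies E)): β-rule — branch into B, (E implies E)  //  not B, not (E implies E).
                          branch 1.1.2.2.1.1.1 (add B, (E implies E)):
                            (E implies E): β-rule — branch into not E  //  E.
                              branch 1.1.2.2.1.1.1.1 (add not E):
                                ○ open, literals {A=T, B=T, E=F}.
                              branch 1.1.2.2.1.1.1.2 (add E):
                                ○ open, literals {A=T, B=T, E=T}.
                          branch 1.1.2.2.1.1.2 (add not B, not (E implies E)):
                            not (E implies E): α-rule — add E, not E.
                            × closes — contains both E and not E.
                      branch 1.1.2.2.1.2 (add not B):
                        ○ open, literals {A=T, B=F}.
                  branch 1.1.2.2.2 (add not A, not ((B iff (E implies E)) or not B)):
                    not ((B iff (E implies E)) or not B): α-rule — add not (B iff (E implies E)), not not B.
                    not (B iff (E implies E)): β-rule — branch into B, not (E implies E)  //  not B, (E implies E).
                      branch 1.1.2.2.2.1 (add B, not (E implies E)):
                        not (E implies E): α-rule — add E, not E.
                        × closes — contains both E and not E.
                      branch 1.1.2.2.2.2 (add not B, (E implies E)):
                        × closes — contains both B and not B.
      branch 1.2 (add not not A):
        ○ open, literals {A=T}.
  branch 2 (add A):
    ○ open, literals {A=T}.
4 branches closed, 6 open.
Each open branch fixes some atoms; the unmentioned ones are free. Counting distinct full assignments: branch {A=T, D=T} (B, C, E) contributes 8 new; branch {A=T, B=T, E=F} (C, D) contributes 2 new; branch {A=T, B=T, E=T} (C, D) contributes 2 new; branch {A=T, B=F} (C, D, E) contributes 4 new; branch {A=T} (B, C, D, E) contributes 0 new; branch {A=T} (B, C, D, E) contributes 0 new. Total: 16.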